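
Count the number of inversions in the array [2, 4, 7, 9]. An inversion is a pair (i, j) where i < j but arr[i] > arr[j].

Finding inversions in [2, 4, 7, 9]:


Total inversions: 0

The array has 0 inversions. It is already sorted.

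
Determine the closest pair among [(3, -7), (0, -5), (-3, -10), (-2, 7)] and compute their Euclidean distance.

Computing all pairwise distances among 4 points:

d((3, -7), (0, -5)) = 3.6056 <-- minimum
d((3, -7), (-3, -10)) = 6.7082
d((3, -7), (-2, 7)) = 14.8661
d((0, -5), (-3, -10)) = 5.831
d((0, -5), (-2, 7)) = 12.1655
d((-3, -10), (-2, 7)) = 17.0294

Closest pair: (3, -7) and (0, -5) with distance 3.6056

The closest pair is (3, -7) and (0, -5) with Euclidean distance 3.6056. For 4 points, brute-force pairwise comparison is shown above. For large n, the divide-and-conquer algorithm (sort by x, recurse on halves, check the dividing strip) achieves O(n log n).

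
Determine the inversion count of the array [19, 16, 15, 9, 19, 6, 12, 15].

Finding inversions in [19, 16, 15, 9, 19, 6, 12, 15]:

(0, 1): arr[0]=19 > arr[1]=16
(0, 2): arr[0]=19 > arr[2]=15
(0, 3): arr[0]=19 > arr[3]=9
(0, 5): arr[0]=19 > arr[5]=6
(0, 6): arr[0]=19 > arr[6]=12
(0, 7): arr[0]=19 > arr[7]=15
(1, 2): arr[1]=16 > arr[2]=15
(1, 3): arr[1]=16 > arr[3]=9
(1, 5): arr[1]=16 > arr[5]=6
(1, 6): arr[1]=16 > arr[6]=12
(1, 7): arr[1]=16 > arr[7]=15
(2, 3): arr[2]=15 > arr[3]=9
(2, 5): arr[2]=15 > arr[5]=6
(2, 6): arr[2]=15 > arr[6]=12
(3, 5): arr[3]=9 > arr[5]=6
(4, 5): arr[4]=19 > arr[5]=6
(4, 6): arr[4]=19 > arr[6]=12
(4, 7): arr[4]=19 > arr[7]=15

Total inversions: 18

The array has 18 inversion(s): (0,1), (0,2), (0,3), (0,5), (0,6), (0,7), (1,2), (1,3), (1,5), (1,6), (1,7), (2,3), (2,5), (2,6), (3,5), (4,5), (4,6), (4,7). Each pair (i,j) satisfies i < j and arr[i] > arr[j].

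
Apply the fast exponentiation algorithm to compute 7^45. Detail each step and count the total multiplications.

Computing 7^45 by squaring (build up from 7^1; each line after the first costs one multiplication):

7^1 = 7
7^2 = (7^1)^2 = 7^2 = 49
7^4 = (7^2)^2 = 49^2 = 2401
7^5 = 7 * 7^4 = 7 * 2401 = 16807
7^10 = (7^5)^2 = 16807^2 = 282475249
7^11 = 7 * 7^10 = 7 * 282475249 = 1977326743
7^22 = (7^11)^2 = 1977326743^2 = 3909821048582988049
7^44 = (7^22)^2 = 3909821048582988049^2 = 15286700631942576193765185769276826401
7^45 = 7 * 7^44 = 7 * 15286700631942576193765185769276826401 = 107006904423598033356356300384937784807

Result: 107006904423598033356356300384937784807
Multiplications needed: 8 (8 lines after 7^1)

7^45 = 107006904423598033356356300384937784807. Using exponentiation by squaring, this requires 8 multiplications. The key idea: if the exponent is even, square the half-power; if odd, multiply by the base once.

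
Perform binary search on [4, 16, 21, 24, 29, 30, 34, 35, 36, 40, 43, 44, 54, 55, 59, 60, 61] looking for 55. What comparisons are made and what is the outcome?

Binary search for 55 in [4, 16, 21, 24, 29, 30, 34, 35, 36, 40, 43, 44, 54, 55, 59, 60, 61]:

lo=0, hi=16, mid=8, arr[mid]=36 -> 36 < 55, search right half
lo=9, hi=16, mid=12, arr[mid]=54 -> 54 < 55, search right half
lo=13, hi=16, mid=14, arr[mid]=59 -> 59 > 55, search left half
lo=13, hi=13, mid=13, arr[mid]=55 -> Found target at index 13!

Binary search finds 55 at index 13 after 4 comparisons. The search repeatedly halves the search space by comparing with the middle element.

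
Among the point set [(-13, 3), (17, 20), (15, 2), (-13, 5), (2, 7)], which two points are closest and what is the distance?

Computing all pairwise distances among 5 points:

d((-13, 3), (17, 20)) = 34.4819
d((-13, 3), (15, 2)) = 28.0179
d((-13, 3), (-13, 5)) = 2.0 <-- minimum
d((-13, 3), (2, 7)) = 15.5242
d((17, 20), (15, 2)) = 18.1108
d((17, 20), (-13, 5)) = 33.541
d((17, 20), (2, 7)) = 19.8494
d((15, 2), (-13, 5)) = 28.1603
d((15, 2), (2, 7)) = 13.9284
d((-13, 5), (2, 7)) = 15.1327

Closest pair: (-13, 3) and (-13, 5) with distance 2.0

The closest pair is (-13, 3) and (-13, 5) with Euclidean distance 2.0. For 5 points, brute-force pairwise comparison is shown above. For large n, the divide-and-conquer algorithm (sort by x, recurse on halves, check the dividing strip) achieves O(n log n).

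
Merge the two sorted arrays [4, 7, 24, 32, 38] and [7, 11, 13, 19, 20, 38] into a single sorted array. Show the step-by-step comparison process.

Merging process:

Compare 4 vs 7: take 4 from left. Merged: [4]
Compare 7 vs 7: take 7 from left. Merged: [4, 7]
Compare 24 vs 7: take 7 from right. Merged: [4, 7, 7]
Compare 24 vs 11: take 11 from right. Merged: [4, 7, 7, 11]
Compare 24 vs 13: take 13 from right. Merged: [4, 7, 7, 11, 13]
Compare 24 vs 19: take 19 from right. Merged: [4, 7, 7, 11, 13, 19]
Compare 24 vs 20: take 20 from right. Merged: [4, 7, 7, 11, 13, 19, 20]
Compare 24 vs 38: take 24 from left. Merged: [4, 7, 7, 11, 13, 19, 20, 24]
Compare 32 vs 38: take 32 from left. Merged: [4, 7, 7, 11, 13, 19, 20, 24, 32]
Compare 38 vs 38: take 38 from left. Merged: [4, 7, 7, 11, 13, 19, 20, 24, 32, 38]
Append remaining from right: [38]. Merged: [4, 7, 7, 11, 13, 19, 20, 24, 32, 38, 38]

Final merged array: [4, 7, 7, 11, 13, 19, 20, 24, 32, 38, 38]
Total comparisons: 10

The merged array is [4, 7, 7, 11, 13, 19, 20, 24, 32, 38, 38], requiring 10 comparisons. The merge step runs in O(n) time where n is the total number of elements.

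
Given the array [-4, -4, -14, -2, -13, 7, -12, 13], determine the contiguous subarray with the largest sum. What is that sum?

Using Kadane's algorithm on [-4, -4, -14, -2, -13, 7, -12, 13]:

Scanning through the array:
Position 1 (value -4): max_ending_here = -4, max_so_far = -4
Position 2 (value -14): max_ending_here = -14, max_so_far = -4
Position 3 (value -2): max_ending_here = -2, max_so_far = -2
Position 4 (value -13): max_ending_here = -13, max_so_far = -2
Position 5 (value 7): max_ending_here = 7, max_so_far = 7
Position 6 (value -12): max_ending_here = -5, max_so_far = 7
Position 7 (value 13): max_ending_here = 13, max_so_far = 13

Maximum subarray: [13]
Maximum sum: 13

The maximum subarray is [13] with sum 13. This subarray runs from index 7 to index 7.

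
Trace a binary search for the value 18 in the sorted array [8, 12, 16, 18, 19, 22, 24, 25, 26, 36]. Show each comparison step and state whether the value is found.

Binary search for 18 in [8, 12, 16, 18, 19, 22, 24, 25, 26, 36]:

lo=0, hi=9, mid=4, arr[mid]=19 -> 19 > 18, search left half
lo=0, hi=3, mid=1, arr[mid]=12 -> 12 < 18, search right half
lo=2, hi=3, mid=2, arr[mid]=16 -> 16 < 18, search right half
lo=3, hi=3, mid=3, arr[mid]=18 -> Found target at index 3!

Binary search finds 18 at index 3 after 4 comparisons. The search repeatedly halves the search space by comparing with the middle element.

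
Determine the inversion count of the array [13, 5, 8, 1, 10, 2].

Finding inversions in [13, 5, 8, 1, 10, 2]:

(0, 1): arr[0]=13 > arr[1]=5
(0, 2): arr[0]=13 > arr[2]=8
(0, 3): arr[0]=13 > arr[3]=1
(0, 4): arr[0]=13 > arr[4]=10
(0, 5): arr[0]=13 > arr[5]=2
(1, 3): arr[1]=5 > arr[3]=1
(1, 5): arr[1]=5 > arr[5]=2
(2, 3): arr[2]=8 > arr[3]=1
(2, 5): arr[2]=8 > arr[5]=2
(4, 5): arr[4]=10 > arr[5]=2

Total inversions: 10

The array has 10 inversion(s): (0,1), (0,2), (0,3), (0,4), (0,5), (1,3), (1,5), (2,3), (2,5), (4,5). Each pair (i,j) satisfies i < j and arr[i] > arr[j].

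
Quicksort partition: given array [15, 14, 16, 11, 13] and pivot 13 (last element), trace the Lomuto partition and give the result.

Lomuto partition with pivot = 13:

Initial array: [15, 14, 16, 11, 13]

arr[0]=15 > 13: no swap
arr[1]=14 > 13: no swap
arr[2]=16 > 13: no swap
arr[3]=11 <= 13: swap with position 0, array becomes [11, 14, 16, 15, 13]

Place pivot at position 1: [11, 13, 16, 15, 14]
Pivot position: 1

After partitioning with pivot 13, the array becomes [11, 13, 16, 15, 14]. The pivot is placed at index 1. All elements to the left of the pivot are <= 13, and all elements to the right are > 13.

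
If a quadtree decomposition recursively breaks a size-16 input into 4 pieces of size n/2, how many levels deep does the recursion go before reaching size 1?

For divide and conquer with division factor 2:

Problem sizes at each level:
Level 0: 16
Level 1: 8
Level 2: 4
Level 3: 2
Level 4: 1

The root is level 0 and the size-1 base case is level 4 (the tree spans levels 0 through 4, i.e. 5 levels counting the root), so the depth is the number of divisions: log_2(16) = 4

The recursion tree depth is log_2(16) = 4. At each level, the problem size is divided by 2, so it takes 4 divisions to reduce to a base case of size 1. The algorithm makes 4 recursive calls at each level.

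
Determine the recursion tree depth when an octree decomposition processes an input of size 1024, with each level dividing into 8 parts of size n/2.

For divide and conquer with division factor 2:

Problem sizes at each level:
Level 0: 1024
Level 1: 512
Level 2: 256
Level 3: 128
Level 4: 64
Level 5: 32
Level 6: 16
Level 7: 8
Level 8: 4
Level 9: 2
Level 10: 1

The root is level 0 and the size-1 base case is level 10 (the tree spans levels 0 through 10, i.e. 11 levels counting the root), so the depth is the number of divisions: log_2(1024) = 10

The recursion tree depth is log_2(1024) = 10. At each level, the problem size is divided by 2, so it takes 10 divisions to reduce to a base case of size 1. The algorithm makes 8 recursive calls at each level.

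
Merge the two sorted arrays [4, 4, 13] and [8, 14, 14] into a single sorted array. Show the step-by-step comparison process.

Merging process:

Compare 4 vs 8: take 4 from left. Merged: [4]
Compare 4 vs 8: take 4 from left. Merged: [4, 4]
Compare 13 vs 8: take 8 from right. Merged: [4, 4, 8]
Compare 13 vs 14: take 13 from left. Merged: [4, 4, 8, 13]
Append remaining from right: [14, 14]. Merged: [4, 4, 8, 13, 14, 14]

Final merged array: [4, 4, 8, 13, 14, 14]
Total comparisons: 4

The merged array is [4, 4, 8, 13, 14, 14], requiring 4 comparisons. The merge step runs in O(n) time where n is the total number of elements.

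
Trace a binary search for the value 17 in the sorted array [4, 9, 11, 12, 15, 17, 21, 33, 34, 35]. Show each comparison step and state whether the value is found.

Binary search for 17 in [4, 9, 11, 12, 15, 17, 21, 33, 34, 35]:

lo=0, hi=9, mid=4, arr[mid]=15 -> 15 < 17, search right half
lo=5, hi=9, mid=7, arr[mid]=33 -> 33 > 17, search left half
lo=5, hi=6, mid=5, arr[mid]=17 -> Found target at index 5!

Binary search finds 17 at index 5 after 3 comparisons. The search repeatedly halves the search space by comparing with the middle element.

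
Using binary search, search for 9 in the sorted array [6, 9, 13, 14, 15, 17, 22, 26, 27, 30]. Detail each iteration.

Binary search for 9 in [6, 9, 13, 14, 15, 17, 22, 26, 27, 30]:

lo=0, hi=9, mid=4, arr[mid]=15 -> 15 > 9, search left half
lo=0, hi=3, mid=1, arr[mid]=9 -> Found target at index 1!

Binary search finds 9 at index 1 after 2 comparisons. The search repeatedly halves the search space by comparing with the middle element.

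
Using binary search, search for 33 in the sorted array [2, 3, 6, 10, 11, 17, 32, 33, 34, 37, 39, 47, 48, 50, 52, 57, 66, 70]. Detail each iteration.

Binary search for 33 in [2, 3, 6, 10, 11, 17, 32, 33, 34, 37, 39, 47, 48, 50, 52, 57, 66, 70]:

lo=0, hi=17, mid=8, arr[mid]=34 -> 34 > 33, search left half
lo=0, hi=7, mid=3, arr[mid]=10 -> 10 < 33, search right half
lo=4, hi=7, mid=5, arr[mid]=17 -> 17 < 33, search right half
lo=6, hi=7, mid=6, arr[mid]=32 -> 32 < 33, search right half
lo=7, hi=7, mid=7, arr[mid]=33 -> Found target at index 7!

Binary search finds 33 at index 7 after 5 comparisons. The search repeatedly halves the search space by comparing with the middle element.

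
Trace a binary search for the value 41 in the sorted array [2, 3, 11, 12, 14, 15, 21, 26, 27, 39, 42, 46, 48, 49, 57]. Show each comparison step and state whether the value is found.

Binary search for 41 in [2, 3, 11, 12, 14, 15, 21, 26, 27, 39, 42, 46, 48, 49, 57]:

lo=0, hi=14, mid=7, arr[mid]=26 -> 26 < 41, search right half
lo=8, hi=14, mid=11, arr[mid]=46 -> 46 > 41, search left half
lo=8, hi=10, mid=9, arr[mid]=39 -> 39 < 41, search right half
lo=10, hi=10, mid=10, arr[mid]=42 -> 42 > 41, search left half
lo=10 > hi=9, target 41 not found

Binary search determines that 41 is not in the array after 4 comparisons. The search space was exhausted without finding the target.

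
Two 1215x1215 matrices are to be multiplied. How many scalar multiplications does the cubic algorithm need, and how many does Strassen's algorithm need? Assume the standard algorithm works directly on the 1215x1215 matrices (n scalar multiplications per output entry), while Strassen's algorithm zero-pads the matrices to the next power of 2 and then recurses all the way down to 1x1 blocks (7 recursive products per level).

Matrix multiplication for 1215x1215 matrices:

Strassen's algorithm requires power-of-2 dimensions. Pad 1215x1215 to 2048x2048 (next power of 2).

Standard algorithm: 1215^3 = 1793613375 multiplications
Strassen's algorithm: 7^(log2(2048)) = 7^11 = 1977326743 multiplications
Difference: 1793613375 - 1977326743 = -183713368 (Strassen uses MORE here due to padding overhead — for small or just-over-power-of-2 n, padding can outweigh the per-level savings)

Standard: 1793613375 multiplications (1215^3). Strassen: 1977326743 multiplications (7^11, after padding to 2048x2048). Strassen reduces 8 recursive multiplications to 7 at each level.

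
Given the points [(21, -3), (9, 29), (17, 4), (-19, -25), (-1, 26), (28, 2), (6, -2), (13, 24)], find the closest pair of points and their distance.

Computing all pairwise distances among 8 points:

d((21, -3), (9, 29)) = 34.176
d((21, -3), (17, 4)) = 8.0623
d((21, -3), (-19, -25)) = 45.6508
d((21, -3), (-1, 26)) = 36.4005
d((21, -3), (28, 2)) = 8.6023
d((21, -3), (6, -2)) = 15.0333
d((21, -3), (13, 24)) = 28.1603
d((9, 29), (17, 4)) = 26.2488
d((9, 29), (-19, -25)) = 60.8276
d((9, 29), (-1, 26)) = 10.4403
d((9, 29), (28, 2)) = 33.0151
d((9, 29), (6, -2)) = 31.1448
d((9, 29), (13, 24)) = 6.4031 <-- minimum
d((17, 4), (-19, -25)) = 46.2277
d((17, 4), (-1, 26)) = 28.4253
d((17, 4), (28, 2)) = 11.1803
d((17, 4), (6, -2)) = 12.53
d((17, 4), (13, 24)) = 20.3961
d((-19, -25), (-1, 26)) = 54.0833
d((-19, -25), (28, 2)) = 54.2033
d((-19, -25), (6, -2)) = 33.9706
d((-19, -25), (13, 24)) = 58.5235
d((-1, 26), (28, 2)) = 37.6431
d((-1, 26), (6, -2)) = 28.8617
d((-1, 26), (13, 24)) = 14.1421
d((28, 2), (6, -2)) = 22.3607
d((28, 2), (13, 24)) = 26.6271
d((6, -2), (13, 24)) = 26.9258

Closest pair: (9, 29) and (13, 24) with distance 6.4031

The closest pair is (9, 29) and (13, 24) with Euclidean distance 6.4031. For 8 points, brute-force pairwise comparison is shown above. For large n, the divide-and-conquer algorithm (sort by x, recurse on halves, check the dividing strip) achieves O(n log n).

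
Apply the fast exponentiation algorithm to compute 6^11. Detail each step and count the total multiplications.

Computing 6^11 by squaring (build up from 6^1; each line after the first costs one multiplication):

6^1 = 6
6^2 = (6^1)^2 = 6^2 = 36
6^4 = (6^2)^2 = 36^2 = 1296
6^5 = 6 * 6^4 = 6 * 1296 = 7776
6^10 = (6^5)^2 = 7776^2 = 60466176
6^11 = 6 * 6^10 = 6 * 60466176 = 362797056

Result: 362797056
Multiplications needed: 5 (5 lines after 6^1)

6^11 = 362797056. Using exponentiation by squaring, this requires 5 multiplications. The key idea: if the exponent is even, square the half-power; if odd, multiply by the base once.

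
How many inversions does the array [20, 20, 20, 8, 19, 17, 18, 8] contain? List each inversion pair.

Finding inversions in [20, 20, 20, 8, 19, 17, 18, 8]:

(0, 3): arr[0]=20 > arr[3]=8
(0, 4): arr[0]=20 > arr[4]=19
(0, 5): arr[0]=20 > arr[5]=17
(0, 6): arr[0]=20 > arr[6]=18
(0, 7): arr[0]=20 > arr[7]=8
(1, 3): arr[1]=20 > arr[3]=8
(1, 4): arr[1]=20 > arr[4]=19
(1, 5): arr[1]=20 > arr[5]=17
(1, 6): arr[1]=20 > arr[6]=18
(1, 7): arr[1]=20 > arr[7]=8
(2, 3): arr[2]=20 > arr[3]=8
(2, 4): arr[2]=20 > arr[4]=19
(2, 5): arr[2]=20 > arr[5]=17
(2, 6): arr[2]=20 > arr[6]=18
(2, 7): arr[2]=20 > arr[7]=8
(4, 5): arr[4]=19 > arr[5]=17
(4, 6): arr[4]=19 > arr[6]=18
(4, 7): arr[4]=19 > arr[7]=8
(5, 7): arr[5]=17 > arr[7]=8
(6, 7): arr[6]=18 > arr[7]=8

Total inversions: 20

The array has 20 inversion(s): (0,3), (0,4), (0,5), (0,6), (0,7), (1,3), (1,4), (1,5), (1,6), (1,7), (2,3), (2,4), (2,5), (2,6), (2,7), (4,5), (4,6), (4,7), (5,7), (6,7). Each pair (i,j) satisfies i < j and arr[i] > arr[j].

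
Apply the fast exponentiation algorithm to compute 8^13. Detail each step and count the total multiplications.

Computing 8^13 by squaring (build up from 8^1; each line after the first costs one multiplication):

8^1 = 8
8^2 = (8^1)^2 = 8^2 = 64
8^3 = 8 * 8^2 = 8 * 64 = 512
8^6 = (8^3)^2 = 512^2 = 262144
8^12 = (8^6)^2 = 262144^2 = 68719476736
8^13 = 8 * 8^12 = 8 * 68719476736 = 549755813888

Result: 549755813888
Multiplications needed: 5 (5 lines after 8^1)

8^13 = 549755813888. Using exponentiation by squaring, this requires 5 multiplications. The key idea: if the exponent is even, square the half-power; if odd, multiply by the base once.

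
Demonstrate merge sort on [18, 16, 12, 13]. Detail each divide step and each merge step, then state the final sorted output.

Merge sort trace:

Split: [18, 16, 12, 13] -> [18, 16] and [12, 13]
  Split: [18, 16] -> [18] and [16]
  Merge: [18] + [16] -> [16, 18]
  Split: [12, 13] -> [12] and [13]
  Merge: [12] + [13] -> [12, 13]
Merge: [16, 18] + [12, 13] -> [12, 13, 16, 18]

Final sorted array: [12, 13, 16, 18]

The merge sort proceeds by recursively splitting the array and merging sorted halves.
After all merges, the sorted array is [12, 13, 16, 18].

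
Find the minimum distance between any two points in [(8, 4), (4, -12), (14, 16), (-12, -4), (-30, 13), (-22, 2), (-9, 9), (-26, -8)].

Computing all pairwise distances among 8 points:

d((8, 4), (4, -12)) = 16.4924
d((8, 4), (14, 16)) = 13.4164
d((8, 4), (-12, -4)) = 21.5407
d((8, 4), (-30, 13)) = 39.0512
d((8, 4), (-22, 2)) = 30.0666
d((8, 4), (-9, 9)) = 17.72
d((8, 4), (-26, -8)) = 36.0555
d((4, -12), (14, 16)) = 29.7321
d((4, -12), (-12, -4)) = 17.8885
d((4, -12), (-30, 13)) = 42.2019
d((4, -12), (-22, 2)) = 29.5296
d((4, -12), (-9, 9)) = 24.6982
d((4, -12), (-26, -8)) = 30.2655
d((14, 16), (-12, -4)) = 32.8024
d((14, 16), (-30, 13)) = 44.1022
d((14, 16), (-22, 2)) = 38.6264
d((14, 16), (-9, 9)) = 24.0416
d((14, 16), (-26, -8)) = 46.6476
d((-12, -4), (-30, 13)) = 24.7588
d((-12, -4), (-22, 2)) = 11.6619
d((-12, -4), (-9, 9)) = 13.3417
d((-12, -4), (-26, -8)) = 14.5602
d((-30, 13), (-22, 2)) = 13.6015
d((-30, 13), (-9, 9)) = 21.3776
d((-30, 13), (-26, -8)) = 21.3776
d((-22, 2), (-9, 9)) = 14.7648
d((-22, 2), (-26, -8)) = 10.7703 <-- minimum
d((-9, 9), (-26, -8)) = 24.0416

Closest pair: (-22, 2) and (-26, -8) with distance 10.7703

The closest pair is (-22, 2) and (-26, -8) with Euclidean distance 10.7703. For 8 points, brute-force pairwise comparison is shown above. For large n, the divide-and-conquer algorithm (sort by x, recurse on halves, check the dividing strip) achieves O(n log n).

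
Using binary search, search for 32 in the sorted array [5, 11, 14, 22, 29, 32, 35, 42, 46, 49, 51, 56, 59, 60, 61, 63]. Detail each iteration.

Binary search for 32 in [5, 11, 14, 22, 29, 32, 35, 42, 46, 49, 51, 56, 59, 60, 61, 63]:

lo=0, hi=15, mid=7, arr[mid]=42 -> 42 > 32, search left half
lo=0, hi=6, mid=3, arr[mid]=22 -> 22 < 32, search right half
lo=4, hi=6, mid=5, arr[mid]=32 -> Found target at index 5!

Binary search finds 32 at index 5 after 3 comparisons. The search repeatedly halves the search space by comparing with the middle element.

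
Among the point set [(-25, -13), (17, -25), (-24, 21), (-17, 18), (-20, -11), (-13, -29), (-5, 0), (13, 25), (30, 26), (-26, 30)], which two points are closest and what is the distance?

Computing all pairwise distances among 10 points:

d((-25, -13), (17, -25)) = 43.6807
d((-25, -13), (-24, 21)) = 34.0147
d((-25, -13), (-17, 18)) = 32.0156
d((-25, -13), (-20, -11)) = 5.3852 <-- minimum
d((-25, -13), (-13, -29)) = 20.0
d((-25, -13), (-5, 0)) = 23.8537
d((-25, -13), (13, 25)) = 53.7401
d((-25, -13), (30, 26)) = 67.424
d((-25, -13), (-26, 30)) = 43.0116
d((17, -25), (-24, 21)) = 61.6198
d((17, -25), (-17, 18)) = 54.8179
d((17, -25), (-20, -11)) = 39.5601
d((17, -25), (-13, -29)) = 30.2655
d((17, -25), (-5, 0)) = 33.3017
d((17, -25), (13, 25)) = 50.1597
d((17, -25), (30, 26)) = 52.6308
d((17, -25), (-26, 30)) = 69.814
d((-24, 21), (-17, 18)) = 7.6158
d((-24, 21), (-20, -11)) = 32.249
d((-24, 21), (-13, -29)) = 51.1957
d((-24, 21), (-5, 0)) = 28.3196
d((-24, 21), (13, 25)) = 37.2156
d((-24, 21), (30, 26)) = 54.231
d((-24, 21), (-26, 30)) = 9.2195
d((-17, 18), (-20, -11)) = 29.1548
d((-17, 18), (-13, -29)) = 47.1699
d((-17, 18), (-5, 0)) = 21.6333
d((-17, 18), (13, 25)) = 30.8058
d((-17, 18), (30, 26)) = 47.676
d((-17, 18), (-26, 30)) = 15.0
d((-20, -11), (-13, -29)) = 19.3132
d((-20, -11), (-5, 0)) = 18.6011
d((-20, -11), (13, 25)) = 48.8365
d((-20, -11), (30, 26)) = 62.2013
d((-20, -11), (-26, 30)) = 41.4367
d((-13, -29), (-5, 0)) = 30.0832
d((-13, -29), (13, 25)) = 59.9333
d((-13, -29), (30, 26)) = 69.814
d((-13, -29), (-26, 30)) = 60.4152
d((-5, 0), (13, 25)) = 30.8058
d((-5, 0), (30, 26)) = 43.6005
d((-5, 0), (-26, 30)) = 36.6197
d((13, 25), (30, 26)) = 17.0294
d((13, 25), (-26, 30)) = 39.3192
d((30, 26), (-26, 30)) = 56.1427

Closest pair: (-25, -13) and (-20, -11) with distance 5.3852

The closest pair is (-25, -13) and (-20, -11) with Euclidean distance 5.3852. For 10 points, brute-force pairwise comparison is shown above. For large n, the divide-and-conquer algorithm (sort by x, recurse on halves, check the dividing strip) achieves O(n log n).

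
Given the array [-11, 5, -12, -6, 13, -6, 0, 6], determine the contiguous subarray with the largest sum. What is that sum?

Using Kadane's algorithm on [-11, 5, -12, -6, 13, -6, 0, 6]:

Scanning through the array:
Position 1 (value 5): max_ending_here = 5, max_so_far = 5
Position 2 (value -12): max_ending_here = -7, max_so_far = 5
Position 3 (value -6): max_ending_here = -6, max_so_far = 5
Position 4 (value 13): max_ending_here = 13, max_so_far = 13
Position 5 (value -6): max_ending_here = 7, max_so_far = 13
Position 6 (value 0): max_ending_here = 7, max_so_far = 13
Position 7 (value 6): max_ending_here = 13, max_so_far = 13

Maximum subarray: [13]
Maximum sum: 13

The maximum subarray is [13] with sum 13. This subarray runs from index 4 to index 4.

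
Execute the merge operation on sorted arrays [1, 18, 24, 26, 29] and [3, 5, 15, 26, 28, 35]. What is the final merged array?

Merging process:

Compare 1 vs 3: take 1 from left. Merged: [1]
Compare 18 vs 3: take 3 from right. Merged: [1, 3]
Compare 18 vs 5: take 5 from right. Merged: [1, 3, 5]
Compare 18 vs 15: take 15 from right. Merged: [1, 3, 5, 15]
Compare 18 vs 26: take 18 from left. Merged: [1, 3, 5, 15, 18]
Compare 24 vs 26: take 24 from left. Merged: [1, 3, 5, 15, 18, 24]
Compare 26 vs 26: take 26 from left. Merged: [1, 3, 5, 15, 18, 24, 26]
Compare 29 vs 26: take 26 from right. Merged: [1, 3, 5, 15, 18, 24, 26, 26]
Compare 29 vs 28: take 28 from right. Merged: [1, 3, 5, 15, 18, 24, 26, 26, 28]
Compare 29 vs 35: take 29 from left. Merged: [1, 3, 5, 15, 18, 24, 26, 26, 28, 29]
Append remaining from right: [35]. Merged: [1, 3, 5, 15, 18, 24, 26, 26, 28, 29, 35]

Final merged array: [1, 3, 5, 15, 18, 24, 26, 26, 28, 29, 35]
Total comparisons: 10

The merged array is [1, 3, 5, 15, 18, 24, 26, 26, 28, 29, 35], requiring 10 comparisons. The merge step runs in O(n) time where n is the total number of elements.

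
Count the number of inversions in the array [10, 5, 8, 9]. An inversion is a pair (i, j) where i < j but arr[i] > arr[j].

Finding inversions in [10, 5, 8, 9]:

(0, 1): arr[0]=10 > arr[1]=5
(0, 2): arr[0]=10 > arr[2]=8
(0, 3): arr[0]=10 > arr[3]=9

Total inversions: 3

The array has 3 inversion(s): (0,1), (0,2), (0,3). Each pair (i,j) satisfies i < j and arr[i] > arr[j].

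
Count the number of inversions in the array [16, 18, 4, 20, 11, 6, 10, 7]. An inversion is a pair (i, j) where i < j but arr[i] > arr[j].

Finding inversions in [16, 18, 4, 20, 11, 6, 10, 7]:

(0, 2): arr[0]=16 > arr[2]=4
(0, 4): arr[0]=16 > arr[4]=11
(0, 5): arr[0]=16 > arr[5]=6
(0, 6): arr[0]=16 > arr[6]=10
(0, 7): arr[0]=16 > arr[7]=7
(1, 2): arr[1]=18 > arr[2]=4
(1, 4): arr[1]=18 > arr[4]=11
(1, 5): arr[1]=18 > arr[5]=6
(1, 6): arr[1]=18 > arr[6]=10
(1, 7): arr[1]=18 > arr[7]=7
(3, 4): arr[3]=20 > arr[4]=11
(3, 5): arr[3]=20 > arr[5]=6
(3, 6): arr[3]=20 > arr[6]=10
(3, 7): arr[3]=20 > arr[7]=7
(4, 5): arr[4]=11 > arr[5]=6
(4, 6): arr[4]=11 > arr[6]=10
(4, 7): arr[4]=11 > arr[7]=7
(6, 7): arr[6]=10 > arr[7]=7

Total inversions: 18

The array has 18 inversion(s): (0,2), (0,4), (0,5), (0,6), (0,7), (1,2), (1,4), (1,5), (1,6), (1,7), (3,4), (3,5), (3,6), (3,7), (4,5), (4,6), (4,7), (6,7). Each pair (i,j) satisfies i < j and arr[i] > arr[j].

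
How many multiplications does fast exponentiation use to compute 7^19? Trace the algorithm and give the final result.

Computing 7^19 by squaring (build up from 7^1; each line after the first costs one multiplication):

7^1 = 7
7^2 = (7^1)^2 = 7^2 = 49
7^4 = (7^2)^2 = 49^2 = 2401
7^8 = (7^4)^2 = 2401^2 = 5764801
7^9 = 7 * 7^8 = 7 * 5764801 = 40353607
7^18 = (7^9)^2 = 40353607^2 = 1628413597910449
7^19 = 7 * 7^18 = 7 * 1628413597910449 = 11398895185373143

Result: 11398895185373143
Multiplications needed: 6 (6 lines after 7^1)

7^19 = 11398895185373143. Using exponentiation by squaring, this requires 6 multiplications. The key idea: if the exponent is even, square the half-power; if odd, multiply by the base once.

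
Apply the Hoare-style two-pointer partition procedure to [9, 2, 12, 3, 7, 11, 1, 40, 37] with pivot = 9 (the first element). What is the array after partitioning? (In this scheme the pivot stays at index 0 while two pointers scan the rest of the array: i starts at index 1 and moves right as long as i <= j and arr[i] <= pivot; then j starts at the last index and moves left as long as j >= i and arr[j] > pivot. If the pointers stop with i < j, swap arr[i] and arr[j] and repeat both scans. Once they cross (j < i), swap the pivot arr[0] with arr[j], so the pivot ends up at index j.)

Hoare-style two-pointer partition with pivot = 9:

Initial array: [9, 2, 12, 3, 7, 11, 1, 40, 37]

Pointers start at i = 1, j = 8.
i stops at index 2 (arr[2]=12 > 9), j stops at index 6 (arr[6]=1 <= 9): swap arr[2] and arr[6], array becomes [9, 2, 1, 3, 7, 11, 12, 40, 37]
i ends at 5, j ends at 4: the pointers have crossed (j < i), so scanning stops.

Swap pivot arr[0] with arr[4] to place pivot at position 4: [7, 2, 1, 3, 9, 11, 12, 40, 37]
Pivot position: 4

After partitioning with pivot 9, the array becomes [7, 2, 1, 3, 9, 11, 12, 40, 37]. The pivot is placed at index 4. All elements to the left of the pivot are <= 9, and all elements to the right are > 9.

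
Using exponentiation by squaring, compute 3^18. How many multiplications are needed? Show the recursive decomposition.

Computing 3^18 by squaring (build up from 3^1; each line after the first costs one multiplication):

3^1 = 3
3^2 = (3^1)^2 = 3^2 = 9
3^4 = (3^2)^2 = 9^2 = 81
3^8 = (3^4)^2 = 81^2 = 6561
3^9 = 3 * 3^8 = 3 * 6561 = 19683
3^18 = (3^9)^2 = 19683^2 = 387420489

Result: 387420489
Multiplications needed: 5 (5 lines after 3^1)

3^18 = 387420489. Using exponentiation by squaring, this requires 5 multiplications. The key idea: if the exponent is even, square the half-power; if odd, multiply by the base once.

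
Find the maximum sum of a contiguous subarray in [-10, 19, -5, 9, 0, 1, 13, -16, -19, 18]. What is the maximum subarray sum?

Using Kadane's algorithm on [-10, 19, -5, 9, 0, 1, 13, -16, -19, 18]:

Scanning through the array:
Position 1 (value 19): max_ending_here = 19, max_so_far = 19
Position 2 (value -5): max_ending_here = 14, max_so_far = 19
Position 3 (value 9): max_ending_here = 23, max_so_far = 23
Position 4 (value 0): max_ending_here = 23, max_so_far = 23
Position 5 (value 1): max_ending_here = 24, max_so_far = 24
Position 6 (value 13): max_ending_here = 37, max_so_far = 37
Position 7 (value -16): max_ending_here = 21, max_so_far = 37
Position 8 (value -19): max_ending_here = 2, max_so_far = 37
Position 9 (value 18): max_ending_here = 20, max_so_far = 37

Maximum subarray: [19, -5, 9, 0, 1, 13]
Maximum sum: 37

The maximum subarray is [19, -5, 9, 0, 1, 13] with sum 37. This subarray runs from index 1 to index 6.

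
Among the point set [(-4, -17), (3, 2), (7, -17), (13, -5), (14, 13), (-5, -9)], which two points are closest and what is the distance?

Computing all pairwise distances among 6 points:

d((-4, -17), (3, 2)) = 20.2485
d((-4, -17), (7, -17)) = 11.0
d((-4, -17), (13, -5)) = 20.8087
d((-4, -17), (14, 13)) = 34.9857
d((-4, -17), (-5, -9)) = 8.0623 <-- minimum
d((3, 2), (7, -17)) = 19.4165
d((3, 2), (13, -5)) = 12.2066
d((3, 2), (14, 13)) = 15.5563
d((3, 2), (-5, -9)) = 13.6015
d((7, -17), (13, -5)) = 13.4164
d((7, -17), (14, 13)) = 30.8058
d((7, -17), (-5, -9)) = 14.4222
d((13, -5), (14, 13)) = 18.0278
d((13, -5), (-5, -9)) = 18.4391
d((14, 13), (-5, -9)) = 29.0689

Closest pair: (-4, -17) and (-5, -9) with distance 8.0623

The closest pair is (-4, -17) and (-5, -9) with Euclidean distance 8.0623. For 6 points, brute-force pairwise comparison is shown above. For large n, the divide-and-conquer algorithm (sort by x, recurse on halves, check the dividing strip) achieves O(n log n).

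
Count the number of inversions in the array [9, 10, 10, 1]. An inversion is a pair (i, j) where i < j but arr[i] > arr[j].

Finding inversions in [9, 10, 10, 1]:

(0, 3): arr[0]=9 > arr[3]=1
(1, 3): arr[1]=10 > arr[3]=1
(2, 3): arr[2]=10 > arr[3]=1

Total inversions: 3

The array has 3 inversion(s): (0,3), (1,3), (2,3). Each pair (i,j) satisfies i < j and arr[i] > arr[j].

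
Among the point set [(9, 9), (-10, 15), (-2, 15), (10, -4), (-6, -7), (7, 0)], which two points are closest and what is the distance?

Computing all pairwise distances among 6 points:

d((9, 9), (-10, 15)) = 19.9249
d((9, 9), (-2, 15)) = 12.53
d((9, 9), (10, -4)) = 13.0384
d((9, 9), (-6, -7)) = 21.9317
d((9, 9), (7, 0)) = 9.2195
d((-10, 15), (-2, 15)) = 8.0
d((-10, 15), (10, -4)) = 27.5862
d((-10, 15), (-6, -7)) = 22.3607
d((-10, 15), (7, 0)) = 22.6716
d((-2, 15), (10, -4)) = 22.4722
d((-2, 15), (-6, -7)) = 22.3607
d((-2, 15), (7, 0)) = 17.4929
d((10, -4), (-6, -7)) = 16.2788
d((10, -4), (7, 0)) = 5.0 <-- minimum
d((-6, -7), (7, 0)) = 14.7648

Closest pair: (10, -4) and (7, 0) with distance 5.0

The closest pair is (10, -4) and (7, 0) with Euclidean distance 5.0. For 6 points, brute-force pairwise comparison is shown above. For large n, the divide-and-conquer algorithm (sort by x, recurse on halves, check the dividing strip) achieves O(n log n).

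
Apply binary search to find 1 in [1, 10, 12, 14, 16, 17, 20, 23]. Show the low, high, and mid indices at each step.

Binary search for 1 in [1, 10, 12, 14, 16, 17, 20, 23]:

lo=0, hi=7, mid=3, arr[mid]=14 -> 14 > 1, search left half
lo=0, hi=2, mid=1, arr[mid]=10 -> 10 > 1, search left half
lo=0, hi=0, mid=0, arr[mid]=1 -> Found target at index 0!

Binary search finds 1 at index 0 after 3 comparisons. The search repeatedly halves the search space by comparing with the middle element.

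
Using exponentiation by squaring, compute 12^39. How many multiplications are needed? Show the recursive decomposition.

Computing 12^39 by squaring (build up from 12^1; each line after the first costs one multiplication):

12^1 = 12
12^2 = (12^1)^2 = 12^2 = 144
12^4 = (12^2)^2 = 144^2 = 20736
12^8 = (12^4)^2 = 20736^2 = 429981696
12^9 = 12 * 12^8 = 12 * 429981696 = 5159780352
12^18 = (12^9)^2 = 5159780352^2 = 26623333280885243904
12^19 = 12 * 12^18 = 12 * 26623333280885243904 = 319479999370622926848
12^38 = (12^19)^2 = 319479999370622926848^2 = 102067469997853225734913580209377959215104
12^39 = 12 * 12^38 = 12 * 102067469997853225734913580209377959215104 = 1224809639974238708818962962512535510581248

Result: 1224809639974238708818962962512535510581248
Multiplications needed: 8 (8 lines after 12^1)

12^39 = 1224809639974238708818962962512535510581248. Using exponentiation by squaring, this requires 8 multiplications. The key idea: if the exponent is even, square the half-power; if odd, multiply by the base once.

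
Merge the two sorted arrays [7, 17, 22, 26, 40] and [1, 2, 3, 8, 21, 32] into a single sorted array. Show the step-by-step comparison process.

Merging process:

Compare 7 vs 1: take 1 from right. Merged: [1]
Compare 7 vs 2: take 2 from right. Merged: [1, 2]
Compare 7 vs 3: take 3 from right. Merged: [1, 2, 3]
Compare 7 vs 8: take 7 from left. Merged: [1, 2, 3, 7]
Compare 17 vs 8: take 8 from right. Merged: [1, 2, 3, 7, 8]
Compare 17 vs 21: take 17 from left. Merged: [1, 2, 3, 7, 8, 17]
Compare 22 vs 21: take 21 from right. Merged: [1, 2, 3, 7, 8, 17, 21]
Compare 22 vs 32: take 22 from left. Merged: [1, 2, 3, 7, 8, 17, 21, 22]
Compare 26 vs 32: take 26 from left. Merged: [1, 2, 3, 7, 8, 17, 21, 22, 26]
Compare 40 vs 32: take 32 from right. Merged: [1, 2, 3, 7, 8, 17, 21, 22, 26, 32]
Append remaining from left: [40]. Merged: [1, 2, 3, 7, 8, 17, 21, 22, 26, 32, 40]

Final merged array: [1, 2, 3, 7, 8, 17, 21, 22, 26, 32, 40]
Total comparisons: 10

The merged array is [1, 2, 3, 7, 8, 17, 21, 22, 26, 32, 40], requiring 10 comparisons. The merge step runs in O(n) time where n is the total number of elements.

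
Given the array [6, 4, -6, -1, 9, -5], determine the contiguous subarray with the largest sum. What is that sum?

Using Kadane's algorithm on [6, 4, -6, -1, 9, -5]:

Scanning through the array:
Position 1 (value 4): max_ending_here = 10, max_so_far = 10
Position 2 (value -6): max_ending_here = 4, max_so_far = 10
Position 3 (value -1): max_ending_here = 3, max_so_far = 10
Position 4 (value 9): max_ending_here = 12, max_so_far = 12
Position 5 (value -5): max_ending_here = 7, max_so_far = 12

Maximum subarray: [6, 4, -6, -1, 9]
Maximum sum: 12

The maximum subarray is [6, 4, -6, -1, 9] with sum 12. This subarray runs from index 0 to index 4.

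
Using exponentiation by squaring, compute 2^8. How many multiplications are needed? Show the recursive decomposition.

Computing 2^8 by squaring (build up from 2^1; each line after the first costs one multiplication):

2^1 = 2
2^2 = (2^1)^2 = 2^2 = 4
2^4 = (2^2)^2 = 4^2 = 16
2^8 = (2^4)^2 = 16^2 = 256

Result: 256
Multiplications needed: 3 (3 lines after 2^1)

2^8 = 256. Using exponentiation by squaring, this requires 3 multiplications. The key idea: if the exponent is even, square the half-power; if odd, multiply by the base once.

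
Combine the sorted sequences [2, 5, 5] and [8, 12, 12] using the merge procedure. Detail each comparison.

Merging process:

Compare 2 vs 8: take 2 from left. Merged: [2]
Compare 5 vs 8: take 5 from left. Merged: [2, 5]
Compare 5 vs 8: take 5 from left. Merged: [2, 5, 5]
Append remaining from right: [8, 12, 12]. Merged: [2, 5, 5, 8, 12, 12]

Final merged array: [2, 5, 5, 8, 12, 12]
Total comparisons: 3

The merged array is [2, 5, 5, 8, 12, 12], requiring 3 comparisons. The merge step runs in O(n) time where n is the total number of elements.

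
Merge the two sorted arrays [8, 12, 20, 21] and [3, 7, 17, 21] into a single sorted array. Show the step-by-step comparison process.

Merging process:

Compare 8 vs 3: take 3 from right. Merged: [3]
Compare 8 vs 7: take 7 from right. Merged: [3, 7]
Compare 8 vs 17: take 8 from left. Merged: [3, 7, 8]
Compare 12 vs 17: take 12 from left. Merged: [3, 7, 8, 12]
Compare 20 vs 17: take 17 from right. Merged: [3, 7, 8, 12, 17]
Compare 20 vs 21: take 20 from left. Merged: [3, 7, 8, 12, 17, 20]
Compare 21 vs 21: take 21 from left. Merged: [3, 7, 8, 12, 17, 20, 21]
Append remaining from right: [21]. Merged: [3, 7, 8, 12, 17, 20, 21, 21]

Final merged array: [3, 7, 8, 12, 17, 20, 21, 21]
Total comparisons: 7

The merged array is [3, 7, 8, 12, 17, 20, 21, 21], requiring 7 comparisons. The merge step runs in O(n) time where n is the total number of elements.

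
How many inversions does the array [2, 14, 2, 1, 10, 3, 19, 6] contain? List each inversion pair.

Finding inversions in [2, 14, 2, 1, 10, 3, 19, 6]:

(0, 3): arr[0]=2 > arr[3]=1
(1, 2): arr[1]=14 > arr[2]=2
(1, 3): arr[1]=14 > arr[3]=1
(1, 4): arr[1]=14 > arr[4]=10
(1, 5): arr[1]=14 > arr[5]=3
(1, 7): arr[1]=14 > arr[7]=6
(2, 3): arr[2]=2 > arr[3]=1
(4, 5): arr[4]=10 > arr[5]=3
(4, 7): arr[4]=10 > arr[7]=6
(6, 7): arr[6]=19 > arr[7]=6

Total inversions: 10

The array has 10 inversion(s): (0,3), (1,2), (1,3), (1,4), (1,5), (1,7), (2,3), (4,5), (4,7), (6,7). Each pair (i,j) satisfies i < j and arr[i] > arr[j].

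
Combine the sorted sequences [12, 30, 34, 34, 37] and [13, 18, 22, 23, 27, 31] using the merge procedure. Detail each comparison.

Merging process:

Compare 12 vs 13: take 12 from left. Merged: [12]
Compare 30 vs 13: take 13 from right. Merged: [12, 13]
Compare 30 vs 18: take 18 from right. Merged: [12, 13, 18]
Compare 30 vs 22: take 22 from right. Merged: [12, 13, 18, 22]
Compare 30 vs 23: take 23 from right. Merged: [12, 13, 18, 22, 23]
Compare 30 vs 27: take 27 from right. Merged: [12, 13, 18, 22, 23, 27]
Compare 30 vs 31: take 30 from left. Merged: [12, 13, 18, 22, 23, 27, 30]
Compare 34 vs 31: take 31 from right. Merged: [12, 13, 18, 22, 23, 27, 30, 31]
Append remaining from left: [34, 34, 37]. Merged: [12, 13, 18, 22, 23, 27, 30, 31, 34, 34, 37]

Final merged array: [12, 13, 18, 22, 23, 27, 30, 31, 34, 34, 37]
Total comparisons: 8

The merged array is [12, 13, 18, 22, 23, 27, 30, 31, 34, 34, 37], requiring 8 comparisons. The merge step runs in O(n) time where n is the total number of elements.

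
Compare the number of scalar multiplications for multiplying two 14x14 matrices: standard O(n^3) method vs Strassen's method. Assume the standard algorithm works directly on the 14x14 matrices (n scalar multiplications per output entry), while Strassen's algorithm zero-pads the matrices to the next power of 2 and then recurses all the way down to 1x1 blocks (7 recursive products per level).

Matrix multiplication for 14x14 matrices:

Strassen's algorithm requires power-of-2 dimensions. Pad 14x14 to 16x16 (next power of 2).

Standard algorithm: 14^3 = 2744 multiplications
Strassen's algorithm: 7^(log2(16)) = 7^4 = 2401 multiplications
Savings: 2744 - 2401 = 343 multiplications

Standard: 2744 multiplications (14^3). Strassen: 2401 multiplications (7^4, after padding to 16x16). Strassen reduces 8 recursive multiplications to 7 at each level.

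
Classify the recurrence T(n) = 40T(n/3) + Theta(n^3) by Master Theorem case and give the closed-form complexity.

Master Theorem for T(n) = 40T(n/3) + O(n^3):

a = 40, b = 3, c = 3
log_b(a) = log_3(40) = 3.3578

Case 1: c = 3 < log_3(40) = 3.3578
T(n) = O(n^(log_3 40))

For T(n) = 40T(n/3) + O(n^3): log_3(40) = 3.3578. This is Case 1 of the Master Theorem (c < log_b(a), work dominated by leaves), giving O(n^(log_3 40)).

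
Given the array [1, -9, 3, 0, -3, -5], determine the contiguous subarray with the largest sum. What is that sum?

Using Kadane's algorithm on [1, -9, 3, 0, -3, -5]:

Scanning through the array:
Position 1 (value -9): max_ending_here = -8, max_so_far = 1
Position 2 (value 3): max_ending_here = 3, max_so_far = 3
Position 3 (value 0): max_ending_here = 3, max_so_far = 3
Position 4 (value -3): max_ending_here = 0, max_so_far = 3
Position 5 (value -5): max_ending_here = -5, max_so_far = 3

Maximum subarray: [3]
Maximum sum: 3

The maximum subarray is [3] with sum 3. This subarray runs from index 2 to index 2.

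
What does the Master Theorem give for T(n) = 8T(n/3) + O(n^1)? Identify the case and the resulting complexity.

Master Theorem for T(n) = 8T(n/3) + O(n^1):

a = 8, b = 3, c = 1
log_b(a) = log_3(8) = 1.8928

Case 1: c = 1 < log_3(8) = 1.8928
T(n) = O(n^(log_3 8))

For T(n) = 8T(n/3) + O(n^1): log_3(8) = 1.8928. This is Case 1 of the Master Theorem (c < log_b(a), work dominated by leaves), giving O(n^(log_3 8)).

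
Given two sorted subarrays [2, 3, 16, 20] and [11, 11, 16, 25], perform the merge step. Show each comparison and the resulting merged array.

Merging process:

Compare 2 vs 11: take 2 from left. Merged: [2]
Compare 3 vs 11: take 3 from left. Merged: [2, 3]
Compare 16 vs 11: take 11 from right. Merged: [2, 3, 11]
Compare 16 vs 11: take 11 from right. Merged: [2, 3, 11, 11]
Compare 16 vs 16: take 16 from left. Merged: [2, 3, 11, 11, 16]
Compare 20 vs 16: take 16 from right. Merged: [2, 3, 11, 11, 16, 16]
Compare 20 vs 25: take 20 from left. Merged: [2, 3, 11, 11, 16, 16, 20]
Append remaining from right: [25]. Merged: [2, 3, 11, 11, 16, 16, 20, 25]

Final merged array: [2, 3, 11, 11, 16, 16, 20, 25]
Total comparisons: 7

The merged array is [2, 3, 11, 11, 16, 16, 20, 25], requiring 7 comparisons. The merge step runs in O(n) time where n is the total number of elements.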